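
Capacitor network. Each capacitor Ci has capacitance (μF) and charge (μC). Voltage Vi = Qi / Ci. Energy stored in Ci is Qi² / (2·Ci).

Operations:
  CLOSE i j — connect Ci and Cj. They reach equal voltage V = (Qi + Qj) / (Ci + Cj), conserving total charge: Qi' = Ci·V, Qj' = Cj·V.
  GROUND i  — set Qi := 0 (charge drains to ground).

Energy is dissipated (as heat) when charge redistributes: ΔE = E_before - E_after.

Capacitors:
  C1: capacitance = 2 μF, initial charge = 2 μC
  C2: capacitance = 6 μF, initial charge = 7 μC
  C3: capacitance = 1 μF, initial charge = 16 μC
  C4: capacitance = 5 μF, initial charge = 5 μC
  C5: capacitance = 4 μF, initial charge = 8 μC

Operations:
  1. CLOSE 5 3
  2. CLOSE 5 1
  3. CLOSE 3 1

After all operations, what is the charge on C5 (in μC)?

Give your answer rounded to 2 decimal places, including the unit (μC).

Initial: C1(2μF, Q=2μC, V=1.00V), C2(6μF, Q=7μC, V=1.17V), C3(1μF, Q=16μC, V=16.00V), C4(5μF, Q=5μC, V=1.00V), C5(4μF, Q=8μC, V=2.00V)
Op 1: CLOSE 5-3: Q_total=24.00, C_total=5.00, V=4.80; Q5=19.20, Q3=4.80; dissipated=78.400
Op 2: CLOSE 5-1: Q_total=21.20, C_total=6.00, V=3.53; Q5=14.13, Q1=7.07; dissipated=9.627
Op 3: CLOSE 3-1: Q_total=11.87, C_total=3.00, V=3.96; Q3=3.96, Q1=7.91; dissipated=0.535
Final charges: Q1=7.91, Q2=7.00, Q3=3.96, Q4=5.00, Q5=14.13

Answer: 14.13 μC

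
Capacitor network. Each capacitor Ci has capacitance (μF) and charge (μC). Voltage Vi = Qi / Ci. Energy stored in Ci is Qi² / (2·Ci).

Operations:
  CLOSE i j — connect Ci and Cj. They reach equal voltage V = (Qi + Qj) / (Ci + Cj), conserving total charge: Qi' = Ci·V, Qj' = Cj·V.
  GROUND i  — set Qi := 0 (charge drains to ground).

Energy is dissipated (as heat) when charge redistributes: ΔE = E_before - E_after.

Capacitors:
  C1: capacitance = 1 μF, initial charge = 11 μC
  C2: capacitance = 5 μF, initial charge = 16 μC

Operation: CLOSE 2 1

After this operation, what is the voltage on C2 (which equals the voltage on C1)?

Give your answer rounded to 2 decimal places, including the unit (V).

Answer: 4.50 V

Derivation:
Initial: C1(1μF, Q=11μC, V=11.00V), C2(5μF, Q=16μC, V=3.20V)
Op 1: CLOSE 2-1: Q_total=27.00, C_total=6.00, V=4.50; Q2=22.50, Q1=4.50; dissipated=25.350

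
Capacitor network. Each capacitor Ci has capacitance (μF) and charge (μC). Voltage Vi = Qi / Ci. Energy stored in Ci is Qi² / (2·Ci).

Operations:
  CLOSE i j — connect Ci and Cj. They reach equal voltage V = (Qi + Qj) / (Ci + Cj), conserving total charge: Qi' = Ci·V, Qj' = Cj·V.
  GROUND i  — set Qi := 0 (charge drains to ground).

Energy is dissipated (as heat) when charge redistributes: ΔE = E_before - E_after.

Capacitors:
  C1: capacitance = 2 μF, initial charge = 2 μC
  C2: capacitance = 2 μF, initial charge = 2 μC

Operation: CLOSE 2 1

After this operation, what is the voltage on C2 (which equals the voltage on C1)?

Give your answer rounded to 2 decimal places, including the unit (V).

Initial: C1(2μF, Q=2μC, V=1.00V), C2(2μF, Q=2μC, V=1.00V)
Op 1: CLOSE 2-1: Q_total=4.00, C_total=4.00, V=1.00; Q2=2.00, Q1=2.00; dissipated=0.000

Answer: 1.00 V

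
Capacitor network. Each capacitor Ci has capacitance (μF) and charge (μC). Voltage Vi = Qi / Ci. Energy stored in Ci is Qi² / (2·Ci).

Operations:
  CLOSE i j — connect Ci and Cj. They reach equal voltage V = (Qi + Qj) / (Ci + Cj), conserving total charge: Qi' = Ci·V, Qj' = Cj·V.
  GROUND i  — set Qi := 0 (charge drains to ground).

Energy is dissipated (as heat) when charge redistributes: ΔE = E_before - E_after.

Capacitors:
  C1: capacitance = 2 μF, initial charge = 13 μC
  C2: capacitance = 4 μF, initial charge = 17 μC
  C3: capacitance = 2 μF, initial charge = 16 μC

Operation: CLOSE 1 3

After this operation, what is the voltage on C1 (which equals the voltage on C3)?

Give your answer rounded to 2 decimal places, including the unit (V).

Answer: 7.25 V

Derivation:
Initial: C1(2μF, Q=13μC, V=6.50V), C2(4μF, Q=17μC, V=4.25V), C3(2μF, Q=16μC, V=8.00V)
Op 1: CLOSE 1-3: Q_total=29.00, C_total=4.00, V=7.25; Q1=14.50, Q3=14.50; dissipated=1.125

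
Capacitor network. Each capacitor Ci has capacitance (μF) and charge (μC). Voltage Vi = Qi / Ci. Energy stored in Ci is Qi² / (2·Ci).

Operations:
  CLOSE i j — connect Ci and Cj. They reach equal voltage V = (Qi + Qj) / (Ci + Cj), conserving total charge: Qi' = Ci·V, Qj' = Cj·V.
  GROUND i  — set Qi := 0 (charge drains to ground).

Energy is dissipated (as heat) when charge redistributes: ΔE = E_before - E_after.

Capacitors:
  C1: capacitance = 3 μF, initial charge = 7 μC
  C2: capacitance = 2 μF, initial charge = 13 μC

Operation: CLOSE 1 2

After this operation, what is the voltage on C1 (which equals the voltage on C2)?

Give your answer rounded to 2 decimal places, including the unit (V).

Answer: 4.00 V

Derivation:
Initial: C1(3μF, Q=7μC, V=2.33V), C2(2μF, Q=13μC, V=6.50V)
Op 1: CLOSE 1-2: Q_total=20.00, C_total=5.00, V=4.00; Q1=12.00, Q2=8.00; dissipated=10.417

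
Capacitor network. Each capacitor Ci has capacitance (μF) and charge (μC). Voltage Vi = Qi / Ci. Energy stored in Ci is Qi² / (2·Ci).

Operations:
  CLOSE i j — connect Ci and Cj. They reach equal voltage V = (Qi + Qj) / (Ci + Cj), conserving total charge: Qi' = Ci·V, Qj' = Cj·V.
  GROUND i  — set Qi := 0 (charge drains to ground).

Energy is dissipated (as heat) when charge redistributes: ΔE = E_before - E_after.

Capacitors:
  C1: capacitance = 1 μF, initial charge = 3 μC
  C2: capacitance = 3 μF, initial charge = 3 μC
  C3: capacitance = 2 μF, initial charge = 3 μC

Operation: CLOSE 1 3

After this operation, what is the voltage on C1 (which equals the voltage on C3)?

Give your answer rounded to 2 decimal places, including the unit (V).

Answer: 2.00 V

Derivation:
Initial: C1(1μF, Q=3μC, V=3.00V), C2(3μF, Q=3μC, V=1.00V), C3(2μF, Q=3μC, V=1.50V)
Op 1: CLOSE 1-3: Q_total=6.00, C_total=3.00, V=2.00; Q1=2.00, Q3=4.00; dissipated=0.750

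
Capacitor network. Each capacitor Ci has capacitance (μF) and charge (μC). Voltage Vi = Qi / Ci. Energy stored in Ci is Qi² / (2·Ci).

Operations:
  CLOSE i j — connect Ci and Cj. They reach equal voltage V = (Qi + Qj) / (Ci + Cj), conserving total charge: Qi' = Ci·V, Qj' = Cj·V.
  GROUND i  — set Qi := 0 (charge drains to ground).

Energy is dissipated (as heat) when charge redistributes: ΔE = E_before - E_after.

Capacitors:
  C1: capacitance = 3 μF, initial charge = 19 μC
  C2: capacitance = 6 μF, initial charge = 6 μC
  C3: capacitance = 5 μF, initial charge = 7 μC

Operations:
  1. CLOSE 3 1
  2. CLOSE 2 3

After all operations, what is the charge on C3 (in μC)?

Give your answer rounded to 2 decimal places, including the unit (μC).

Answer: 10.11 μC

Derivation:
Initial: C1(3μF, Q=19μC, V=6.33V), C2(6μF, Q=6μC, V=1.00V), C3(5μF, Q=7μC, V=1.40V)
Op 1: CLOSE 3-1: Q_total=26.00, C_total=8.00, V=3.25; Q3=16.25, Q1=9.75; dissipated=22.817
Op 2: CLOSE 2-3: Q_total=22.25, C_total=11.00, V=2.02; Q2=12.14, Q3=10.11; dissipated=6.903
Final charges: Q1=9.75, Q2=12.14, Q3=10.11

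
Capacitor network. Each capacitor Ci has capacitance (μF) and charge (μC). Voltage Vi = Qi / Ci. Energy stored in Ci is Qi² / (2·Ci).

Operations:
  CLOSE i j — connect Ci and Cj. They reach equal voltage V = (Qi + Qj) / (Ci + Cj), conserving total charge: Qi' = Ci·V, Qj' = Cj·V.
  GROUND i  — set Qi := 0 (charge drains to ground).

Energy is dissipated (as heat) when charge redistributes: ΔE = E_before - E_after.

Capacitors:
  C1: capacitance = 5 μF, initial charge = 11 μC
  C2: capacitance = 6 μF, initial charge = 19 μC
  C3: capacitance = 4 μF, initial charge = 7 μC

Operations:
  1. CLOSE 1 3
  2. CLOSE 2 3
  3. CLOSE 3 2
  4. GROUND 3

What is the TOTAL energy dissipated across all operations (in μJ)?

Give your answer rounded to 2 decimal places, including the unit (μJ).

Answer: 16.44 μJ

Derivation:
Initial: C1(5μF, Q=11μC, V=2.20V), C2(6μF, Q=19μC, V=3.17V), C3(4μF, Q=7μC, V=1.75V)
Op 1: CLOSE 1-3: Q_total=18.00, C_total=9.00, V=2.00; Q1=10.00, Q3=8.00; dissipated=0.225
Op 2: CLOSE 2-3: Q_total=27.00, C_total=10.00, V=2.70; Q2=16.20, Q3=10.80; dissipated=1.633
Op 3: CLOSE 3-2: Q_total=27.00, C_total=10.00, V=2.70; Q3=10.80, Q2=16.20; dissipated=0.000
Op 4: GROUND 3: Q3=0; energy lost=14.580
Total dissipated: 16.438 μJ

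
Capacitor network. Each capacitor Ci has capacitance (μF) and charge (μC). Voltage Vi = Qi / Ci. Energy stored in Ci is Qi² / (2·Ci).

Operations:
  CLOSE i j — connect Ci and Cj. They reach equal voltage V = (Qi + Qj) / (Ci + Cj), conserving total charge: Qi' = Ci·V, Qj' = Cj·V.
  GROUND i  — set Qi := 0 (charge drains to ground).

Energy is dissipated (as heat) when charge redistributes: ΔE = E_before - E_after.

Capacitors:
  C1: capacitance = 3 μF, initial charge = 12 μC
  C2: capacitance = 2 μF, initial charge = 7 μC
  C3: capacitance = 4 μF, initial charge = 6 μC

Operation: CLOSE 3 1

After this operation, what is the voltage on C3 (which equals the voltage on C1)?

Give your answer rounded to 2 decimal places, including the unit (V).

Initial: C1(3μF, Q=12μC, V=4.00V), C2(2μF, Q=7μC, V=3.50V), C3(4μF, Q=6μC, V=1.50V)
Op 1: CLOSE 3-1: Q_total=18.00, C_total=7.00, V=2.57; Q3=10.29, Q1=7.71; dissipated=5.357

Answer: 2.57 V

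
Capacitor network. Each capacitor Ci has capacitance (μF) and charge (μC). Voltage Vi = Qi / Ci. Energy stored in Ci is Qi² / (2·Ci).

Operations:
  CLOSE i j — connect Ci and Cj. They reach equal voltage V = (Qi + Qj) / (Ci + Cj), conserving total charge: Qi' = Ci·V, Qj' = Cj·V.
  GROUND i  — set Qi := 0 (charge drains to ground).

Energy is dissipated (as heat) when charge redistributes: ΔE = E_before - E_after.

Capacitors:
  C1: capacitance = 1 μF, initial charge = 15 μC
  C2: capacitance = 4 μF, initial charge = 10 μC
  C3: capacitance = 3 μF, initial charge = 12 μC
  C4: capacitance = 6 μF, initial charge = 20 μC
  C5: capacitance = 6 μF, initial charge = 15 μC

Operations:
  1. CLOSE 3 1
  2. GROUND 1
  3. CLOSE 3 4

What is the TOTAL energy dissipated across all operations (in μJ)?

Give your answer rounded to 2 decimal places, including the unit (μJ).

Answer: 79.83 μJ

Derivation:
Initial: C1(1μF, Q=15μC, V=15.00V), C2(4μF, Q=10μC, V=2.50V), C3(3μF, Q=12μC, V=4.00V), C4(6μF, Q=20μC, V=3.33V), C5(6μF, Q=15μC, V=2.50V)
Op 1: CLOSE 3-1: Q_total=27.00, C_total=4.00, V=6.75; Q3=20.25, Q1=6.75; dissipated=45.375
Op 2: GROUND 1: Q1=0; energy lost=22.781
Op 3: CLOSE 3-4: Q_total=40.25, C_total=9.00, V=4.47; Q3=13.42, Q4=26.83; dissipated=11.674
Total dissipated: 79.830 μJ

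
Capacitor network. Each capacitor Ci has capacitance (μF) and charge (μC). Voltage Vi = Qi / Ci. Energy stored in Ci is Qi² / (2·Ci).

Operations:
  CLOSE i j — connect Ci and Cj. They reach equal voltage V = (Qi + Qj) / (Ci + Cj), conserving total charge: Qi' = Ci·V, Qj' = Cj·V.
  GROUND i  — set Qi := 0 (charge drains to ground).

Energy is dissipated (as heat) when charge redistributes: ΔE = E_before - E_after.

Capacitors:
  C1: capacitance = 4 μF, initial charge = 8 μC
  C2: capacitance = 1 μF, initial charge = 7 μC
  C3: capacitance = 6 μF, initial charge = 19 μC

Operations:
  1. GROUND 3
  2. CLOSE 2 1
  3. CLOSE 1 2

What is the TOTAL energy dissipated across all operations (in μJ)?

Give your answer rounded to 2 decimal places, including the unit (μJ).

Answer: 40.08 μJ

Derivation:
Initial: C1(4μF, Q=8μC, V=2.00V), C2(1μF, Q=7μC, V=7.00V), C3(6μF, Q=19μC, V=3.17V)
Op 1: GROUND 3: Q3=0; energy lost=30.083
Op 2: CLOSE 2-1: Q_total=15.00, C_total=5.00, V=3.00; Q2=3.00, Q1=12.00; dissipated=10.000
Op 3: CLOSE 1-2: Q_total=15.00, C_total=5.00, V=3.00; Q1=12.00, Q2=3.00; dissipated=0.000
Total dissipated: 40.083 μJ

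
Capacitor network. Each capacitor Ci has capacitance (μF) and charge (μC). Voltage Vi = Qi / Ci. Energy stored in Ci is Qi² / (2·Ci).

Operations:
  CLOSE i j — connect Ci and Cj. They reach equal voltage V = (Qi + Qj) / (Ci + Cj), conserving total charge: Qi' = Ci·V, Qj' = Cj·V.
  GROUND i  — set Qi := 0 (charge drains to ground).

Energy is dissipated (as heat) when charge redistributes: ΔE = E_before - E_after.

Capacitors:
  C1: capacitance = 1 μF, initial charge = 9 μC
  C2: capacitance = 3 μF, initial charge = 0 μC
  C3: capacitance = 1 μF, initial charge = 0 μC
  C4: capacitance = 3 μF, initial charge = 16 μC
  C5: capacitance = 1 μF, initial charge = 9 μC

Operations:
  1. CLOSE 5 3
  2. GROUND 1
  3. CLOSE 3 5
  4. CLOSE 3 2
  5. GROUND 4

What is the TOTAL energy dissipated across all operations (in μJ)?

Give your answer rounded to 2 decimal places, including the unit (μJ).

Initial: C1(1μF, Q=9μC, V=9.00V), C2(3μF, Q=0μC, V=0.00V), C3(1μF, Q=0μC, V=0.00V), C4(3μF, Q=16μC, V=5.33V), C5(1μF, Q=9μC, V=9.00V)
Op 1: CLOSE 5-3: Q_total=9.00, C_total=2.00, V=4.50; Q5=4.50, Q3=4.50; dissipated=20.250
Op 2: GROUND 1: Q1=0; energy lost=40.500
Op 3: CLOSE 3-5: Q_total=9.00, C_total=2.00, V=4.50; Q3=4.50, Q5=4.50; dissipated=0.000
Op 4: CLOSE 3-2: Q_total=4.50, C_total=4.00, V=1.12; Q3=1.12, Q2=3.38; dissipated=7.594
Op 5: GROUND 4: Q4=0; energy lost=42.667
Total dissipated: 111.010 μJ

Answer: 111.01 μJ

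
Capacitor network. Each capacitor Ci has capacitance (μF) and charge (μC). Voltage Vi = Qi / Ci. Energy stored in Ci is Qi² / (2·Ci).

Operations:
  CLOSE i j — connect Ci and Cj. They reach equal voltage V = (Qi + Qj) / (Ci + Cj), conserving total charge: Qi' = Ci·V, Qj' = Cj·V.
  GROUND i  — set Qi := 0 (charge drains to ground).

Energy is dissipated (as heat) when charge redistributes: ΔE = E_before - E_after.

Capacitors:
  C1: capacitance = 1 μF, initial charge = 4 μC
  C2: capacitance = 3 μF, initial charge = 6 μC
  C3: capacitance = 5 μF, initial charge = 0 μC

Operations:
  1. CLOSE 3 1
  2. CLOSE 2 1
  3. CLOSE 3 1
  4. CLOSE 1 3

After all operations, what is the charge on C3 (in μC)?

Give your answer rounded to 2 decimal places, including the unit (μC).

Initial: C1(1μF, Q=4μC, V=4.00V), C2(3μF, Q=6μC, V=2.00V), C3(5μF, Q=0μC, V=0.00V)
Op 1: CLOSE 3-1: Q_total=4.00, C_total=6.00, V=0.67; Q3=3.33, Q1=0.67; dissipated=6.667
Op 2: CLOSE 2-1: Q_total=6.67, C_total=4.00, V=1.67; Q2=5.00, Q1=1.67; dissipated=0.667
Op 3: CLOSE 3-1: Q_total=5.00, C_total=6.00, V=0.83; Q3=4.17, Q1=0.83; dissipated=0.417
Op 4: CLOSE 1-3: Q_total=5.00, C_total=6.00, V=0.83; Q1=0.83, Q3=4.17; dissipated=0.000
Final charges: Q1=0.83, Q2=5.00, Q3=4.17

Answer: 4.17 μC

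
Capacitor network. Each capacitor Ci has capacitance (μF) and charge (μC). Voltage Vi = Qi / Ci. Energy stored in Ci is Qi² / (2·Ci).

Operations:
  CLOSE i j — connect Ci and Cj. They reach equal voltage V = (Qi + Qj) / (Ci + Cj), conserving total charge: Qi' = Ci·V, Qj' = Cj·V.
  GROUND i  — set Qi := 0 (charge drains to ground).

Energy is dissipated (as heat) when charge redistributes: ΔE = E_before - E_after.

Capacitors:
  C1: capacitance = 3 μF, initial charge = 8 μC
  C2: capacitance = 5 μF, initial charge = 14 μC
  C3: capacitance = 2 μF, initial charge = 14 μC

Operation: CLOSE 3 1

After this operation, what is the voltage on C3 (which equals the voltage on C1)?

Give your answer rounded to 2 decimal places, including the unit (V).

Answer: 4.40 V

Derivation:
Initial: C1(3μF, Q=8μC, V=2.67V), C2(5μF, Q=14μC, V=2.80V), C3(2μF, Q=14μC, V=7.00V)
Op 1: CLOSE 3-1: Q_total=22.00, C_total=5.00, V=4.40; Q3=8.80, Q1=13.20; dissipated=11.267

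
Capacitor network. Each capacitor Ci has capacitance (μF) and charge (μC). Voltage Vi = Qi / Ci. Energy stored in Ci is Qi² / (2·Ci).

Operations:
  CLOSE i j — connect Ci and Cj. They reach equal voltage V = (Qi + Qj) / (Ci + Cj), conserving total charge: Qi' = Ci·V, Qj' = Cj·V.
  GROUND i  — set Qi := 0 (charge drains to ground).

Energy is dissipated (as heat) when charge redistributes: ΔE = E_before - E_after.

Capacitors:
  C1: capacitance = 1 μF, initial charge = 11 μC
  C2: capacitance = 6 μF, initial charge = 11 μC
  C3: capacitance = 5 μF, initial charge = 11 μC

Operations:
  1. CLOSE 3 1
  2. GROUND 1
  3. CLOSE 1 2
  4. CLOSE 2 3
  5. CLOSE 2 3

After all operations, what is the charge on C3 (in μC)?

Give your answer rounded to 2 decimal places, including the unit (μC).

Answer: 12.62 μC

Derivation:
Initial: C1(1μF, Q=11μC, V=11.00V), C2(6μF, Q=11μC, V=1.83V), C3(5μF, Q=11μC, V=2.20V)
Op 1: CLOSE 3-1: Q_total=22.00, C_total=6.00, V=3.67; Q3=18.33, Q1=3.67; dissipated=32.267
Op 2: GROUND 1: Q1=0; energy lost=6.722
Op 3: CLOSE 1-2: Q_total=11.00, C_total=7.00, V=1.57; Q1=1.57, Q2=9.43; dissipated=1.440
Op 4: CLOSE 2-3: Q_total=27.76, C_total=11.00, V=2.52; Q2=15.14, Q3=12.62; dissipated=5.986
Op 5: CLOSE 2-3: Q_total=27.76, C_total=11.00, V=2.52; Q2=15.14, Q3=12.62; dissipated=0.000
Final charges: Q1=1.57, Q2=15.14, Q3=12.62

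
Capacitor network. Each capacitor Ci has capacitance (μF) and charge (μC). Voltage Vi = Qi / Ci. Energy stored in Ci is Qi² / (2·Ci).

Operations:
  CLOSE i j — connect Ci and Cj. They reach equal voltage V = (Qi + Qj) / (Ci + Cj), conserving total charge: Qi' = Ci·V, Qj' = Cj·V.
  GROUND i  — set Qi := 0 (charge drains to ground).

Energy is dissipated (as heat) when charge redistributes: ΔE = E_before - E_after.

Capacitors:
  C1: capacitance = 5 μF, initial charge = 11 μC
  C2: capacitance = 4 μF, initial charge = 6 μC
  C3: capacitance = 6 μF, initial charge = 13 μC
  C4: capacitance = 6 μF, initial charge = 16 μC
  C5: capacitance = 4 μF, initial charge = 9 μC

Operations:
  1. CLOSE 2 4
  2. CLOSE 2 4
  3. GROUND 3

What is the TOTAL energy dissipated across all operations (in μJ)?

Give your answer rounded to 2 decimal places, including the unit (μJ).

Answer: 15.72 μJ

Derivation:
Initial: C1(5μF, Q=11μC, V=2.20V), C2(4μF, Q=6μC, V=1.50V), C3(6μF, Q=13μC, V=2.17V), C4(6μF, Q=16μC, V=2.67V), C5(4μF, Q=9μC, V=2.25V)
Op 1: CLOSE 2-4: Q_total=22.00, C_total=10.00, V=2.20; Q2=8.80, Q4=13.20; dissipated=1.633
Op 2: CLOSE 2-4: Q_total=22.00, C_total=10.00, V=2.20; Q2=8.80, Q4=13.20; dissipated=0.000
Op 3: GROUND 3: Q3=0; energy lost=14.083
Total dissipated: 15.717 μJ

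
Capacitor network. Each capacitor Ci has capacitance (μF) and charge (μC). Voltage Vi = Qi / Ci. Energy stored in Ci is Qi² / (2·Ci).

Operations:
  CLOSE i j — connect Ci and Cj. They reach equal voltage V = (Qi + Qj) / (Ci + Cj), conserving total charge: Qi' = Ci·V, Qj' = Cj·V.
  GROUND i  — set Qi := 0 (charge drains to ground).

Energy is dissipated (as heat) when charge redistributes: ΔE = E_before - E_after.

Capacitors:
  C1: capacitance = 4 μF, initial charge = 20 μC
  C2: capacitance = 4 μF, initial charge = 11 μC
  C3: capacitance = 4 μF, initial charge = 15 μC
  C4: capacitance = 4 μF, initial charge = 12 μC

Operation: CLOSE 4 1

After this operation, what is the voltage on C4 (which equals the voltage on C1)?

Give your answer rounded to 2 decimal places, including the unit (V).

Initial: C1(4μF, Q=20μC, V=5.00V), C2(4μF, Q=11μC, V=2.75V), C3(4μF, Q=15μC, V=3.75V), C4(4μF, Q=12μC, V=3.00V)
Op 1: CLOSE 4-1: Q_total=32.00, C_total=8.00, V=4.00; Q4=16.00, Q1=16.00; dissipated=4.000

Answer: 4.00 V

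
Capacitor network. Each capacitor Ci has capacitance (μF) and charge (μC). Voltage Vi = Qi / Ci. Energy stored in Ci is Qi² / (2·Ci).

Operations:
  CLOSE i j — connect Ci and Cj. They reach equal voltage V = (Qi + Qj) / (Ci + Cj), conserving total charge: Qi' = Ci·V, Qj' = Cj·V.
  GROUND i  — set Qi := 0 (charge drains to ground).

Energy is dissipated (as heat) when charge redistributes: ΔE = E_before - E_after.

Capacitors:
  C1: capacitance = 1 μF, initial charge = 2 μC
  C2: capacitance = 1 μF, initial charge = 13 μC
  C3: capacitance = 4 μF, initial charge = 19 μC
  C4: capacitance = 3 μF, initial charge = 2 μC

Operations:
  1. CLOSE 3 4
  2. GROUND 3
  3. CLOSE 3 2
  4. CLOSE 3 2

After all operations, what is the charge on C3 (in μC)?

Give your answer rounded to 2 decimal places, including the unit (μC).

Initial: C1(1μF, Q=2μC, V=2.00V), C2(1μF, Q=13μC, V=13.00V), C3(4μF, Q=19μC, V=4.75V), C4(3μF, Q=2μC, V=0.67V)
Op 1: CLOSE 3-4: Q_total=21.00, C_total=7.00, V=3.00; Q3=12.00, Q4=9.00; dissipated=14.292
Op 2: GROUND 3: Q3=0; energy lost=18.000
Op 3: CLOSE 3-2: Q_total=13.00, C_total=5.00, V=2.60; Q3=10.40, Q2=2.60; dissipated=67.600
Op 4: CLOSE 3-2: Q_total=13.00, C_total=5.00, V=2.60; Q3=10.40, Q2=2.60; dissipated=0.000
Final charges: Q1=2.00, Q2=2.60, Q3=10.40, Q4=9.00

Answer: 10.40 μC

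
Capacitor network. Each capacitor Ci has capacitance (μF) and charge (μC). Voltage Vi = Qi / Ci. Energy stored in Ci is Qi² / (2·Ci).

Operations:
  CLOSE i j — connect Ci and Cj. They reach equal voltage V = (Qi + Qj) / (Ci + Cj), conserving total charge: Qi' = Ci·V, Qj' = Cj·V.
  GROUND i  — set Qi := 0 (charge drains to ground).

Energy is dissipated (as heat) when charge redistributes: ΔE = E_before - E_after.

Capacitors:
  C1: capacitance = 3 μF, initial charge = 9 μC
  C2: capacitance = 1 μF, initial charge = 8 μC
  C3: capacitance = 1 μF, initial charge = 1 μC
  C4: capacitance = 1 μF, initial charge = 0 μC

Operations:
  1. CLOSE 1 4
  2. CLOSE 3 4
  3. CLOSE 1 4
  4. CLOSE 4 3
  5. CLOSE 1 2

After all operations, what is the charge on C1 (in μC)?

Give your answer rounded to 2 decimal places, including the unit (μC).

Answer: 10.71 μC

Derivation:
Initial: C1(3μF, Q=9μC, V=3.00V), C2(1μF, Q=8μC, V=8.00V), C3(1μF, Q=1μC, V=1.00V), C4(1μF, Q=0μC, V=0.00V)
Op 1: CLOSE 1-4: Q_total=9.00, C_total=4.00, V=2.25; Q1=6.75, Q4=2.25; dissipated=3.375
Op 2: CLOSE 3-4: Q_total=3.25, C_total=2.00, V=1.62; Q3=1.62, Q4=1.62; dissipated=0.391
Op 3: CLOSE 1-4: Q_total=8.38, C_total=4.00, V=2.09; Q1=6.28, Q4=2.09; dissipated=0.146
Op 4: CLOSE 4-3: Q_total=3.72, C_total=2.00, V=1.86; Q4=1.86, Q3=1.86; dissipated=0.055
Op 5: CLOSE 1-2: Q_total=14.28, C_total=4.00, V=3.57; Q1=10.71, Q2=3.57; dissipated=13.081
Final charges: Q1=10.71, Q2=3.57, Q3=1.86, Q4=1.86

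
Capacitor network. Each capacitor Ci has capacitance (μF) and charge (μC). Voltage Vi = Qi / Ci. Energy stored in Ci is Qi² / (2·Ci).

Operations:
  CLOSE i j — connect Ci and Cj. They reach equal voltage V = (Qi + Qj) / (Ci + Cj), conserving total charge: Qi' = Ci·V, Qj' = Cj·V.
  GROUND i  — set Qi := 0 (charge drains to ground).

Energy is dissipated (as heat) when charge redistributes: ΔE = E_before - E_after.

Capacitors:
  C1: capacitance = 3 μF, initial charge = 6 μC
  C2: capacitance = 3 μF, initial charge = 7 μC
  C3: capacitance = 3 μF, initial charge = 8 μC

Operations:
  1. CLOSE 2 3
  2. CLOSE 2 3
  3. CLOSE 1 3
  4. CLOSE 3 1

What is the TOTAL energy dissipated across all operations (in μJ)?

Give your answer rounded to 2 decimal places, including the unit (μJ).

Answer: 0.27 μJ

Derivation:
Initial: C1(3μF, Q=6μC, V=2.00V), C2(3μF, Q=7μC, V=2.33V), C3(3μF, Q=8μC, V=2.67V)
Op 1: CLOSE 2-3: Q_total=15.00, C_total=6.00, V=2.50; Q2=7.50, Q3=7.50; dissipated=0.083
Op 2: CLOSE 2-3: Q_total=15.00, C_total=6.00, V=2.50; Q2=7.50, Q3=7.50; dissipated=0.000
Op 3: CLOSE 1-3: Q_total=13.50, C_total=6.00, V=2.25; Q1=6.75, Q3=6.75; dissipated=0.188
Op 4: CLOSE 3-1: Q_total=13.50, C_total=6.00, V=2.25; Q3=6.75, Q1=6.75; dissipated=0.000
Total dissipated: 0.271 μJ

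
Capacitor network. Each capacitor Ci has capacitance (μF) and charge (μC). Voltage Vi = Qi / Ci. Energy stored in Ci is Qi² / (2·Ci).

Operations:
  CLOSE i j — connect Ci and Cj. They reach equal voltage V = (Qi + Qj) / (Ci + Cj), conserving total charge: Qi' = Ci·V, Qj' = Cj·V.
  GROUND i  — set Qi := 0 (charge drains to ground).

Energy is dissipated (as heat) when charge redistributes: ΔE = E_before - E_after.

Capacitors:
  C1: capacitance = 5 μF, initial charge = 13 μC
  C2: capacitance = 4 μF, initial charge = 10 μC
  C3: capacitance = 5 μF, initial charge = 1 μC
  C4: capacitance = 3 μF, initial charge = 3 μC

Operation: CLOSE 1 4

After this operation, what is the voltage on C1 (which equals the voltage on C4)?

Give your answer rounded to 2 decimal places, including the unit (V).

Answer: 2.00 V

Derivation:
Initial: C1(5μF, Q=13μC, V=2.60V), C2(4μF, Q=10μC, V=2.50V), C3(5μF, Q=1μC, V=0.20V), C4(3μF, Q=3μC, V=1.00V)
Op 1: CLOSE 1-4: Q_total=16.00, C_total=8.00, V=2.00; Q1=10.00, Q4=6.00; dissipated=2.400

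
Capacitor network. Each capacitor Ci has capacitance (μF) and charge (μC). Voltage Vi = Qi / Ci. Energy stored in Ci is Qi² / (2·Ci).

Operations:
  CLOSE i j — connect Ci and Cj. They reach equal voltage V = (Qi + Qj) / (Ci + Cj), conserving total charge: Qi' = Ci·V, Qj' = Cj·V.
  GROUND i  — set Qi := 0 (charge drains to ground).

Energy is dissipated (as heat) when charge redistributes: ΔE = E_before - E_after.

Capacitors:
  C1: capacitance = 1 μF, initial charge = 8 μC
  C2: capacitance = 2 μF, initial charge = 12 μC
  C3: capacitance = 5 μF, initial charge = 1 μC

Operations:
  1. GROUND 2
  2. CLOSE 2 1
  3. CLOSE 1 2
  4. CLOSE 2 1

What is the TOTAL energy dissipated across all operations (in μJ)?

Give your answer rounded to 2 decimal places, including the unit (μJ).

Answer: 57.33 μJ

Derivation:
Initial: C1(1μF, Q=8μC, V=8.00V), C2(2μF, Q=12μC, V=6.00V), C3(5μF, Q=1μC, V=0.20V)
Op 1: GROUND 2: Q2=0; energy lost=36.000
Op 2: CLOSE 2-1: Q_total=8.00, C_total=3.00, V=2.67; Q2=5.33, Q1=2.67; dissipated=21.333
Op 3: CLOSE 1-2: Q_total=8.00, C_total=3.00, V=2.67; Q1=2.67, Q2=5.33; dissipated=0.000
Op 4: CLOSE 2-1: Q_total=8.00, C_total=3.00, V=2.67; Q2=5.33, Q1=2.67; dissipated=0.000
Total dissipated: 57.333 μJ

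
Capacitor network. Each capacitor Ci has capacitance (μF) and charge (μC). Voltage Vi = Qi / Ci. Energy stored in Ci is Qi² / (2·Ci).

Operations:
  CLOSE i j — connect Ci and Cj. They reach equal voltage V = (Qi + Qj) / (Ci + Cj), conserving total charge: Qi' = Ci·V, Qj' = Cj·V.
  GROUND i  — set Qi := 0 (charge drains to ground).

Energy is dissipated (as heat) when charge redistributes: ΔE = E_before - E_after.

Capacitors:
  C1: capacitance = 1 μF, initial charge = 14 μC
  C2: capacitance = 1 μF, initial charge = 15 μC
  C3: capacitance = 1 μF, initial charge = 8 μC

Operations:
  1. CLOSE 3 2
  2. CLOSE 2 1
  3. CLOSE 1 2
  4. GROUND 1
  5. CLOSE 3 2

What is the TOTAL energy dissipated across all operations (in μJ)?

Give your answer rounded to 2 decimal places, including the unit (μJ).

Answer: 95.48 μJ

Derivation:
Initial: C1(1μF, Q=14μC, V=14.00V), C2(1μF, Q=15μC, V=15.00V), C3(1μF, Q=8μC, V=8.00V)
Op 1: CLOSE 3-2: Q_total=23.00, C_total=2.00, V=11.50; Q3=11.50, Q2=11.50; dissipated=12.250
Op 2: CLOSE 2-1: Q_total=25.50, C_total=2.00, V=12.75; Q2=12.75, Q1=12.75; dissipated=1.562
Op 3: CLOSE 1-2: Q_total=25.50, C_total=2.00, V=12.75; Q1=12.75, Q2=12.75; dissipated=0.000
Op 4: GROUND 1: Q1=0; energy lost=81.281
Op 5: CLOSE 3-2: Q_total=24.25, C_total=2.00, V=12.12; Q3=12.12, Q2=12.12; dissipated=0.391
Total dissipated: 95.484 μJ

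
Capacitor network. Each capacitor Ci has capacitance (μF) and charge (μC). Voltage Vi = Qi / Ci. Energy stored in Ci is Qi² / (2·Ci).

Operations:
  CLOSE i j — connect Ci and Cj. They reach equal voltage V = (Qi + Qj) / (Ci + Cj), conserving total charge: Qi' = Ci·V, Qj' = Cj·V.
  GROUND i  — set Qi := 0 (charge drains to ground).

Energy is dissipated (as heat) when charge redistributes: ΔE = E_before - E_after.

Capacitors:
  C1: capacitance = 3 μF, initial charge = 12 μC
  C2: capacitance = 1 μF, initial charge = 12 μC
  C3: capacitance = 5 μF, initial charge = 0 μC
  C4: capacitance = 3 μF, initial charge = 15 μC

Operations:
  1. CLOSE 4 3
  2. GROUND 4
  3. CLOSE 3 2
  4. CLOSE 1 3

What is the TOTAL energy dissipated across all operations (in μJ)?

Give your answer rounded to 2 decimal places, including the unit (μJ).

Answer: 71.61 μJ

Derivation:
Initial: C1(3μF, Q=12μC, V=4.00V), C2(1μF, Q=12μC, V=12.00V), C3(5μF, Q=0μC, V=0.00V), C4(3μF, Q=15μC, V=5.00V)
Op 1: CLOSE 4-3: Q_total=15.00, C_total=8.00, V=1.88; Q4=5.62, Q3=9.38; dissipated=23.438
Op 2: GROUND 4: Q4=0; energy lost=5.273
Op 3: CLOSE 3-2: Q_total=21.38, C_total=6.00, V=3.56; Q3=17.81, Q2=3.56; dissipated=42.715
Op 4: CLOSE 1-3: Q_total=29.81, C_total=8.00, V=3.73; Q1=11.18, Q3=18.63; dissipated=0.179
Total dissipated: 71.605 μJ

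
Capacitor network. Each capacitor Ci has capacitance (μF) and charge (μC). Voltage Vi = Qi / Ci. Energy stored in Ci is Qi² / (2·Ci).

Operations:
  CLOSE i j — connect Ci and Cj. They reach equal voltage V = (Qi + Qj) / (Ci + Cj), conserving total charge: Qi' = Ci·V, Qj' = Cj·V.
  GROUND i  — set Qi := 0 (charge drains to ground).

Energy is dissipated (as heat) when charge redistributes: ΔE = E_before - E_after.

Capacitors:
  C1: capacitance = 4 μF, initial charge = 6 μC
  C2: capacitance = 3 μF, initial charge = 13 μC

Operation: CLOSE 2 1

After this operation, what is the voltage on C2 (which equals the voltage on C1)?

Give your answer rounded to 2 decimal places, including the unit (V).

Answer: 2.71 V

Derivation:
Initial: C1(4μF, Q=6μC, V=1.50V), C2(3μF, Q=13μC, V=4.33V)
Op 1: CLOSE 2-1: Q_total=19.00, C_total=7.00, V=2.71; Q2=8.14, Q1=10.86; dissipated=6.881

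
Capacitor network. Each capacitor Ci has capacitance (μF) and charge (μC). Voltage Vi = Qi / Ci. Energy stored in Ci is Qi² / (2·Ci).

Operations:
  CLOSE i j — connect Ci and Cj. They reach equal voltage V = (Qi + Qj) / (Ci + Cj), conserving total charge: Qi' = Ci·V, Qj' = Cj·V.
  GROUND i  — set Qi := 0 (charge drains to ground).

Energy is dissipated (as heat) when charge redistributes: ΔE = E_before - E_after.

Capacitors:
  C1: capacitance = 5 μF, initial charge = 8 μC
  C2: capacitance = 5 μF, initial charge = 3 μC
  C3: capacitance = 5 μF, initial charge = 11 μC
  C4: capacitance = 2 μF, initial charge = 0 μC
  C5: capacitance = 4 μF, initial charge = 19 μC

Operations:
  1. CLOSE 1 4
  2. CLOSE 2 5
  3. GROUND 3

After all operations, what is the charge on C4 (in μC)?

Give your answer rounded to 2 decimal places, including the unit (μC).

Answer: 2.29 μC

Derivation:
Initial: C1(5μF, Q=8μC, V=1.60V), C2(5μF, Q=3μC, V=0.60V), C3(5μF, Q=11μC, V=2.20V), C4(2μF, Q=0μC, V=0.00V), C5(4μF, Q=19μC, V=4.75V)
Op 1: CLOSE 1-4: Q_total=8.00, C_total=7.00, V=1.14; Q1=5.71, Q4=2.29; dissipated=1.829
Op 2: CLOSE 2-5: Q_total=22.00, C_total=9.00, V=2.44; Q2=12.22, Q5=9.78; dissipated=19.136
Op 3: GROUND 3: Q3=0; energy lost=12.100
Final charges: Q1=5.71, Q2=12.22, Q3=0.00, Q4=2.29, Q5=9.78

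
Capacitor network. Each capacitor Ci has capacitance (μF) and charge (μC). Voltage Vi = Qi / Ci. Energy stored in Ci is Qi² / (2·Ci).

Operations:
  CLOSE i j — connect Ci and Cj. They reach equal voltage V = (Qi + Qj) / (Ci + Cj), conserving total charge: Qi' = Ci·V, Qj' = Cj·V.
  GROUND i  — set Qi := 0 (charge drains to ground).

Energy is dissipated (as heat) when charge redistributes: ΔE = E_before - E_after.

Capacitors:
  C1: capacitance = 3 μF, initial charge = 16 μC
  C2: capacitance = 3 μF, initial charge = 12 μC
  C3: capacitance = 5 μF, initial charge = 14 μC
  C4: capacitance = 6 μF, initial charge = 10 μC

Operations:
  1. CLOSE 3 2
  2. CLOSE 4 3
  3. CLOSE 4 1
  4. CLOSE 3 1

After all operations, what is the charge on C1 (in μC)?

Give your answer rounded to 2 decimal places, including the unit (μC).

Initial: C1(3μF, Q=16μC, V=5.33V), C2(3μF, Q=12μC, V=4.00V), C3(5μF, Q=14μC, V=2.80V), C4(6μF, Q=10μC, V=1.67V)
Op 1: CLOSE 3-2: Q_total=26.00, C_total=8.00, V=3.25; Q3=16.25, Q2=9.75; dissipated=1.350
Op 2: CLOSE 4-3: Q_total=26.25, C_total=11.00, V=2.39; Q4=14.32, Q3=11.93; dissipated=3.419
Op 3: CLOSE 4-1: Q_total=30.32, C_total=9.00, V=3.37; Q4=20.21, Q1=10.11; dissipated=8.685
Op 4: CLOSE 3-1: Q_total=22.04, C_total=8.00, V=2.75; Q3=13.77, Q1=8.26; dissipated=0.905
Final charges: Q1=8.26, Q2=9.75, Q3=13.77, Q4=20.21

Answer: 8.26 μC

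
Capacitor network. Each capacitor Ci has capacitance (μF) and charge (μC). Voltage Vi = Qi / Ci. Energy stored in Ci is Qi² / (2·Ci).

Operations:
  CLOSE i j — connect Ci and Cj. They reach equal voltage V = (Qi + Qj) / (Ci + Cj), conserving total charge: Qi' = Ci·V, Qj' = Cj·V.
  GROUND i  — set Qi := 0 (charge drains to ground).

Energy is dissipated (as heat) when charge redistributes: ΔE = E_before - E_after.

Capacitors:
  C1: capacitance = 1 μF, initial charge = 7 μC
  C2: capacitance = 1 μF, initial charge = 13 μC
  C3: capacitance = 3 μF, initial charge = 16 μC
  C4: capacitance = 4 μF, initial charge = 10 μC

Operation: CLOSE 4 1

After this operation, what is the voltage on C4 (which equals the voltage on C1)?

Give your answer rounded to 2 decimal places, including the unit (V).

Initial: C1(1μF, Q=7μC, V=7.00V), C2(1μF, Q=13μC, V=13.00V), C3(3μF, Q=16μC, V=5.33V), C4(4μF, Q=10μC, V=2.50V)
Op 1: CLOSE 4-1: Q_total=17.00, C_total=5.00, V=3.40; Q4=13.60, Q1=3.40; dissipated=8.100

Answer: 3.40 V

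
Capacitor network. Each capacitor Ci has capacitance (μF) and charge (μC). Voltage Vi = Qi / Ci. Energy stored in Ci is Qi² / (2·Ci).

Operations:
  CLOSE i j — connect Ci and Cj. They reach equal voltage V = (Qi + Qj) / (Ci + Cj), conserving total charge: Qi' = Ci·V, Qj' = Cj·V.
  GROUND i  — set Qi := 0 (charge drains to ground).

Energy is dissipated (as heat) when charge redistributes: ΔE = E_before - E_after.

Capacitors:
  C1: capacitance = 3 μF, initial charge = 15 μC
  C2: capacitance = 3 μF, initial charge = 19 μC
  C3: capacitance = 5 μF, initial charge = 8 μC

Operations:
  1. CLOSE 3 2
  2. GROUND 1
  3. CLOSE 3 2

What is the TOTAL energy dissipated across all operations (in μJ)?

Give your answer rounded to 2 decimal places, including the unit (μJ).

Initial: C1(3μF, Q=15μC, V=5.00V), C2(3μF, Q=19μC, V=6.33V), C3(5μF, Q=8μC, V=1.60V)
Op 1: CLOSE 3-2: Q_total=27.00, C_total=8.00, V=3.38; Q3=16.88, Q2=10.12; dissipated=21.004
Op 2: GROUND 1: Q1=0; energy lost=37.500
Op 3: CLOSE 3-2: Q_total=27.00, C_total=8.00, V=3.38; Q3=16.88, Q2=10.12; dissipated=0.000
Total dissipated: 58.504 μJ

Answer: 58.50 μJ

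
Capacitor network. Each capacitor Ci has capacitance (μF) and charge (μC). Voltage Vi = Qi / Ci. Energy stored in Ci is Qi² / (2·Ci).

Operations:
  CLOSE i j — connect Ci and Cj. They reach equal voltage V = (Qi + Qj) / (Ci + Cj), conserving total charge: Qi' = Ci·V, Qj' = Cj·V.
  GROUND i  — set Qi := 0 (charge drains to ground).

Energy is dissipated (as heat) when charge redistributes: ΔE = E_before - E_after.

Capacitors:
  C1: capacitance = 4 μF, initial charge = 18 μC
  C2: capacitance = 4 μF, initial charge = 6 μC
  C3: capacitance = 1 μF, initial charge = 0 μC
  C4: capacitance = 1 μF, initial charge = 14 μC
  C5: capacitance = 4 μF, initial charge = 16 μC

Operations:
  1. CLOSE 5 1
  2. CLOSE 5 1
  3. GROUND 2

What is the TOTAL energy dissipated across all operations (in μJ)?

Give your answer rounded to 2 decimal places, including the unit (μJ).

Initial: C1(4μF, Q=18μC, V=4.50V), C2(4μF, Q=6μC, V=1.50V), C3(1μF, Q=0μC, V=0.00V), C4(1μF, Q=14μC, V=14.00V), C5(4μF, Q=16μC, V=4.00V)
Op 1: CLOSE 5-1: Q_total=34.00, C_total=8.00, V=4.25; Q5=17.00, Q1=17.00; dissipated=0.250
Op 2: CLOSE 5-1: Q_total=34.00, C_total=8.00, V=4.25; Q5=17.00, Q1=17.00; dissipated=0.000
Op 3: GROUND 2: Q2=0; energy lost=4.500
Total dissipated: 4.750 μJ

Answer: 4.75 μJ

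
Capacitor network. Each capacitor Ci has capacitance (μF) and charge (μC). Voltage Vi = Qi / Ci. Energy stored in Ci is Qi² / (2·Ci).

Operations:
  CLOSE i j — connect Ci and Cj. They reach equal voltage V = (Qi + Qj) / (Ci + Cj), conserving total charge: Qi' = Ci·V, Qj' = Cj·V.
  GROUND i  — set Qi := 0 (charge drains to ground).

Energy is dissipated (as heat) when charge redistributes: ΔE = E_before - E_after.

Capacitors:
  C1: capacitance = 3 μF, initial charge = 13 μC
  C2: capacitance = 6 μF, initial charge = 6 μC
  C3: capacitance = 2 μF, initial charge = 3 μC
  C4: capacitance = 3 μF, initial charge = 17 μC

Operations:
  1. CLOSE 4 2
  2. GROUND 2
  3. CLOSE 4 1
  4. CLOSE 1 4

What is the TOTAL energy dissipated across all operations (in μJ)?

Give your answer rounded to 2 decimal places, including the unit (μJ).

Answer: 43.74 μJ

Derivation:
Initial: C1(3μF, Q=13μC, V=4.33V), C2(6μF, Q=6μC, V=1.00V), C3(2μF, Q=3μC, V=1.50V), C4(3μF, Q=17μC, V=5.67V)
Op 1: CLOSE 4-2: Q_total=23.00, C_total=9.00, V=2.56; Q4=7.67, Q2=15.33; dissipated=21.778
Op 2: GROUND 2: Q2=0; energy lost=19.593
Op 3: CLOSE 4-1: Q_total=20.67, C_total=6.00, V=3.44; Q4=10.33, Q1=10.33; dissipated=2.370
Op 4: CLOSE 1-4: Q_total=20.67, C_total=6.00, V=3.44; Q1=10.33, Q4=10.33; dissipated=0.000
Total dissipated: 43.741 μJ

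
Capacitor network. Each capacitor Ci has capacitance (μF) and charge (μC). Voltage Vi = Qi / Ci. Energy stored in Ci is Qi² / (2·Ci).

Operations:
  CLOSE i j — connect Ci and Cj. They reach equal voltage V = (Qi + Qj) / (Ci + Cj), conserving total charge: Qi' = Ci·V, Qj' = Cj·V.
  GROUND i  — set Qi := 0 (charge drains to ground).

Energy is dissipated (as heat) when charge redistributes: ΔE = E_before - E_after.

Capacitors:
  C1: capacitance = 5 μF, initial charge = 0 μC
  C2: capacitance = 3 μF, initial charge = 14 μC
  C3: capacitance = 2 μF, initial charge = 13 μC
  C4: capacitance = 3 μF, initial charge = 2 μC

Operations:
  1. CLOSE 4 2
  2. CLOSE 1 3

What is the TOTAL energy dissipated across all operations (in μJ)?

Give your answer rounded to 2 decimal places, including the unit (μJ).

Answer: 42.18 μJ

Derivation:
Initial: C1(5μF, Q=0μC, V=0.00V), C2(3μF, Q=14μC, V=4.67V), C3(2μF, Q=13μC, V=6.50V), C4(3μF, Q=2μC, V=0.67V)
Op 1: CLOSE 4-2: Q_total=16.00, C_total=6.00, V=2.67; Q4=8.00, Q2=8.00; dissipated=12.000
Op 2: CLOSE 1-3: Q_total=13.00, C_total=7.00, V=1.86; Q1=9.29, Q3=3.71; dissipated=30.179
Total dissipated: 42.179 μJ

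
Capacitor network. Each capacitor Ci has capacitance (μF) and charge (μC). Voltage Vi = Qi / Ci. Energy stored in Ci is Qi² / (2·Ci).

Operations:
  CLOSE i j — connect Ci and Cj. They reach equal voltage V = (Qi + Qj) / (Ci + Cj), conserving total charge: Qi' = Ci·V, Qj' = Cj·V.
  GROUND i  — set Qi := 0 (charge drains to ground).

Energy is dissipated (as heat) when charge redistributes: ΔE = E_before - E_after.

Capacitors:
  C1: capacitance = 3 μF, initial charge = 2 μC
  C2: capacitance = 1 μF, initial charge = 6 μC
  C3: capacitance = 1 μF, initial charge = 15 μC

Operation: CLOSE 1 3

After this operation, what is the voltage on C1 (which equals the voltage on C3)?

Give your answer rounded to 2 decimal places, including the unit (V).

Initial: C1(3μF, Q=2μC, V=0.67V), C2(1μF, Q=6μC, V=6.00V), C3(1μF, Q=15μC, V=15.00V)
Op 1: CLOSE 1-3: Q_total=17.00, C_total=4.00, V=4.25; Q1=12.75, Q3=4.25; dissipated=77.042

Answer: 4.25 V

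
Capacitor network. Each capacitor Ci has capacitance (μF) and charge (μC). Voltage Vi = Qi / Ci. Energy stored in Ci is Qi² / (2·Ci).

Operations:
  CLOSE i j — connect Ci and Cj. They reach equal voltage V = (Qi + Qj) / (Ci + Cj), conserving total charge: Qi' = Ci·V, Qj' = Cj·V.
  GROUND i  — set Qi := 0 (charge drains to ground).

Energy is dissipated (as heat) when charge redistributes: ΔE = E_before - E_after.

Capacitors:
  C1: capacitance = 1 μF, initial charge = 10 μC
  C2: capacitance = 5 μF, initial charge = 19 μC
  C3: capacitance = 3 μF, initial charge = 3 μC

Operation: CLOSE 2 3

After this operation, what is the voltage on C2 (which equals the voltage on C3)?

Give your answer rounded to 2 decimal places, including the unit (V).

Answer: 2.75 V

Derivation:
Initial: C1(1μF, Q=10μC, V=10.00V), C2(5μF, Q=19μC, V=3.80V), C3(3μF, Q=3μC, V=1.00V)
Op 1: CLOSE 2-3: Q_total=22.00, C_total=8.00, V=2.75; Q2=13.75, Q3=8.25; dissipated=7.350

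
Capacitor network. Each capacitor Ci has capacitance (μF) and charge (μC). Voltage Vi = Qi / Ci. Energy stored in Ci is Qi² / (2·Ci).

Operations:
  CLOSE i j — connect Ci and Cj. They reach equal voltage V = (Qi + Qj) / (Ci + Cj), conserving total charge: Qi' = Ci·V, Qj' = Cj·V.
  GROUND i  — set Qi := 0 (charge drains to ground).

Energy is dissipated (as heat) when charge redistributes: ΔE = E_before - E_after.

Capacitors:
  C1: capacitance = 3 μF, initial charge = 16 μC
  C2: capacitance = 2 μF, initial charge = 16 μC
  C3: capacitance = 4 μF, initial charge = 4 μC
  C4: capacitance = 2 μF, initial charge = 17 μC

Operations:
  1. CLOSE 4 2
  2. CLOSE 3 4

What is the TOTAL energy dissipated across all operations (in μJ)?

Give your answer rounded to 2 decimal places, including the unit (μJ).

Answer: 35.17 μJ

Derivation:
Initial: C1(3μF, Q=16μC, V=5.33V), C2(2μF, Q=16μC, V=8.00V), C3(4μF, Q=4μC, V=1.00V), C4(2μF, Q=17μC, V=8.50V)
Op 1: CLOSE 4-2: Q_total=33.00, C_total=4.00, V=8.25; Q4=16.50, Q2=16.50; dissipated=0.125
Op 2: CLOSE 3-4: Q_total=20.50, C_total=6.00, V=3.42; Q3=13.67, Q4=6.83; dissipated=35.042
Total dissipated: 35.167 μJ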